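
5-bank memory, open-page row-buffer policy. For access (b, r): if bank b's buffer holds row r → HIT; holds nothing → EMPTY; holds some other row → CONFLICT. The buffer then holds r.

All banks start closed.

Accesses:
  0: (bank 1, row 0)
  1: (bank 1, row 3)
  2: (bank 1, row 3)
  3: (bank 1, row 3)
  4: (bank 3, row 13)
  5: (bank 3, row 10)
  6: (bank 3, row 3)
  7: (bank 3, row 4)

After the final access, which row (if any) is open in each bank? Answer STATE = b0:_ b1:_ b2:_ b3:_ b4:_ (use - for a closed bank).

  [0] b1 r0: no row ⇒ E
  [1] b1 r3: had r0 ⇒ C
  [2] b1 r3: had r3 ⇒ H
  [3] b1 r3: had r3 ⇒ H
  [4] b3 r13: no row ⇒ E
  [5] b3 r10: had r13 ⇒ C
  [6] b3 r3: had r10 ⇒ C
  [7] b3 r4: had r3 ⇒ C

STATE = b0:- b1:3 b2:- b3:4 b4:-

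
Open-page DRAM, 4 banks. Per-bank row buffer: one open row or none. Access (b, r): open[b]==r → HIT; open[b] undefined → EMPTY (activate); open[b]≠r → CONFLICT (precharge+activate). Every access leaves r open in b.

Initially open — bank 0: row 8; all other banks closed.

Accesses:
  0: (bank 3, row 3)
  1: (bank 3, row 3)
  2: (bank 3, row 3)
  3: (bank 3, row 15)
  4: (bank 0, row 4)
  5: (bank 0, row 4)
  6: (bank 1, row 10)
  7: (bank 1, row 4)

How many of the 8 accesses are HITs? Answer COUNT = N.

COUNT = 3

0: bank 3 row 3 — prev None → EMPTY
1: bank 3 row 3 — prev 3 → HIT
2: bank 3 row 3 — prev 3 → HIT
3: bank 3 row 15 — prev 3 → CONFLICT
4: bank 0 row 4 — prev 8 → CONFLICT
5: bank 0 row 4 — prev 4 → HIT
6: bank 1 row 10 — prev None → EMPTY
7: bank 1 row 4 — prev 10 → CONFLICT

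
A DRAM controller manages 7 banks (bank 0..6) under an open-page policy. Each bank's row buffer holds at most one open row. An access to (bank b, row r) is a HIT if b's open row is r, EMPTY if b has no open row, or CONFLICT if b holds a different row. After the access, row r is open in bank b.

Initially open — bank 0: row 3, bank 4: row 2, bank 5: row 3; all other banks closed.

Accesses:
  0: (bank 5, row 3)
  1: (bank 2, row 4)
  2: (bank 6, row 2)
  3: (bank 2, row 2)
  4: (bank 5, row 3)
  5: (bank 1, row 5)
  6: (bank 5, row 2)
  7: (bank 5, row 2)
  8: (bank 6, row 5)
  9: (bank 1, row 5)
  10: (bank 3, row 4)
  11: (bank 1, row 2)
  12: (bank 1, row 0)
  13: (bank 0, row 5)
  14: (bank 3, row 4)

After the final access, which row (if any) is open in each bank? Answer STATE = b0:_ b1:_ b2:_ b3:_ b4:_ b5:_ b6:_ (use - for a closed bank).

STATE = b0:5 b1:0 b2:2 b3:4 b4:2 b5:2 b6:5

0: bank 5 row 3 — prev 3 → HIT
1: bank 2 row 4 — prev None → EMPTY
2: bank 6 row 2 — prev None → EMPTY
3: bank 2 row 2 — prev 4 → CONFLICT
4: bank 5 row 3 — prev 3 → HIT
5: bank 1 row 5 — prev None → EMPTY
6: bank 5 row 2 — prev 3 → CONFLICT
7: bank 5 row 2 — prev 2 → HIT
8: bank 6 row 5 — prev 2 → CONFLICT
9: bank 1 row 5 — prev 5 → HIT
10: bank 3 row 4 — prev None → EMPTY
11: bank 1 row 2 — prev 5 → CONFLICT
12: bank 1 row 0 — prev 2 → CONFLICT
13: bank 0 row 5 — prev 3 → CONFLICT
14: bank 3 row 4 — prev 4 → HIT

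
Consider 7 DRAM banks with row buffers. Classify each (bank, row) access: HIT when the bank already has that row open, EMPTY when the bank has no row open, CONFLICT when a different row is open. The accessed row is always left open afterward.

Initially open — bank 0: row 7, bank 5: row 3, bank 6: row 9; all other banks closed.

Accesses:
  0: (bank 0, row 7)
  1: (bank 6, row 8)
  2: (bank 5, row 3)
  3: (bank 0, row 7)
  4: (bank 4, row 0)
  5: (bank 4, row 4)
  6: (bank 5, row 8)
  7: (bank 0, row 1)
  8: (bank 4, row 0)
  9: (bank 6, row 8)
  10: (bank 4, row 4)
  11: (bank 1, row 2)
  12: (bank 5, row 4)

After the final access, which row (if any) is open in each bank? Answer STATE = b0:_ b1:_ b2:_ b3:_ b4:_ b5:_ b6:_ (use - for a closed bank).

STATE = b0:1 b1:2 b2:- b3:- b4:4 b5:4 b6:8

#0 (0,7) H  (was 7)
#1 (6,8) C  (was 9)
#2 (5,3) H  (was 3)
#3 (0,7) H  (was 7)
#4 (4,0) E
#5 (4,4) C  (was 0)
#6 (5,8) C  (was 3)
#7 (0,1) C  (was 7)
#8 (4,0) C  (was 4)
#9 (6,8) H  (was 8)
#10 (4,4) C  (was 0)
#11 (1,2) E
#12 (5,4) C  (was 8)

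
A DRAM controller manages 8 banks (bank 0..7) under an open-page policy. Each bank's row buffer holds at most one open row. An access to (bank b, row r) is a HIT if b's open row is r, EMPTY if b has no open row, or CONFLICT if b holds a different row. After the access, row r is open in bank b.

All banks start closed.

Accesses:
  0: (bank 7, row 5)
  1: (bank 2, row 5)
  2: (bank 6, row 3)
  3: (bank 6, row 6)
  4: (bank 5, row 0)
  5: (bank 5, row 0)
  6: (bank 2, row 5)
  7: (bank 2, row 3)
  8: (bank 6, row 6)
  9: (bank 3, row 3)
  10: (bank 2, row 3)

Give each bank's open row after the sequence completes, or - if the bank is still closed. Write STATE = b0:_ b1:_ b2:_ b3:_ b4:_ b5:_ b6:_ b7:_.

STATE = b0:- b1:- b2:3 b3:3 b4:- b5:0 b6:6 b7:5

  [0] b7 r5: no row ⇒ E
  [1] b2 r5: no row ⇒ E
  [2] b6 r3: no row ⇒ E
  [3] b6 r6: had r3 ⇒ C
  [4] b5 r0: no row ⇒ E
  [5] b5 r0: had r0 ⇒ H
  [6] b2 r5: had r5 ⇒ H
  [7] b2 r3: had r5 ⇒ C
  [8] b6 r6: had r6 ⇒ H
  [9] b3 r3: no row ⇒ E
  [10] b2 r3: had r3 ⇒ H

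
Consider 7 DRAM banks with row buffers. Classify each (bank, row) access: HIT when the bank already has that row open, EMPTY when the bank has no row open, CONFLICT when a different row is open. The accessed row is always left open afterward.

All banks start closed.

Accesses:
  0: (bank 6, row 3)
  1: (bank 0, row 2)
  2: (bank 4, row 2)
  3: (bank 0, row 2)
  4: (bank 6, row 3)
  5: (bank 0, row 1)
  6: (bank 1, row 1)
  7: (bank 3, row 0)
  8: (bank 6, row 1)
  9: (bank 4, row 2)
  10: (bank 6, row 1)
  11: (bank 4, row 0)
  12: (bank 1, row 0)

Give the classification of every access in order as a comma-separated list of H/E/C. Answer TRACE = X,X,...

TRACE = E,E,E,H,H,C,E,E,C,H,H,C,C

  [0] b6 r3: no row ⇒ E
  [1] b0 r2: no row ⇒ E
  [2] b4 r2: no row ⇒ E
  [3] b0 r2: had r2 ⇒ H
  [4] b6 r3: had r3 ⇒ H
  [5] b0 r1: had r2 ⇒ C
  [6] b1 r1: no row ⇒ E
  [7] b3 r0: no row ⇒ E
  [8] b6 r1: had r3 ⇒ C
  [9] b4 r2: had r2 ⇒ H
  [10] b6 r1: had r1 ⇒ H
  [11] b4 r0: had r2 ⇒ C
  [12] b1 r0: had r1 ⇒ C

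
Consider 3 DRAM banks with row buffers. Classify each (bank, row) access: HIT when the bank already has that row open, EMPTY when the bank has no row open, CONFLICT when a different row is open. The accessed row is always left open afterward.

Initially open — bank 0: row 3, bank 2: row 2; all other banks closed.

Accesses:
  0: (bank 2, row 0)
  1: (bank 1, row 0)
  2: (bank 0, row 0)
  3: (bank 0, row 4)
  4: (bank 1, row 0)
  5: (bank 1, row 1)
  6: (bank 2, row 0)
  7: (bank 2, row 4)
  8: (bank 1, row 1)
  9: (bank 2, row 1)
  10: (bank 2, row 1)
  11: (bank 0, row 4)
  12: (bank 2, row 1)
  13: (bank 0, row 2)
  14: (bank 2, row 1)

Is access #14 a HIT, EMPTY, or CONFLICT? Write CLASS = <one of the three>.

CLASS = HIT

step 0: bank2 2->0 [CONFLICT]
step 1: bank1 None->0 [EMPTY]
step 2: bank0 3->0 [CONFLICT]
step 3: bank0 0->4 [CONFLICT]
step 4: bank1 0->0 [HIT]
step 5: bank1 0->1 [CONFLICT]
step 6: bank2 0->0 [HIT]
step 7: bank2 0->4 [CONFLICT]
step 8: bank1 1->1 [HIT]
step 9: bank2 4->1 [CONFLICT]
step 10: bank2 1->1 [HIT]
step 11: bank0 4->4 [HIT]
step 12: bank2 1->1 [HIT]
step 13: bank0 4->2 [CONFLICT]
step 14: bank2 1->1 [HIT]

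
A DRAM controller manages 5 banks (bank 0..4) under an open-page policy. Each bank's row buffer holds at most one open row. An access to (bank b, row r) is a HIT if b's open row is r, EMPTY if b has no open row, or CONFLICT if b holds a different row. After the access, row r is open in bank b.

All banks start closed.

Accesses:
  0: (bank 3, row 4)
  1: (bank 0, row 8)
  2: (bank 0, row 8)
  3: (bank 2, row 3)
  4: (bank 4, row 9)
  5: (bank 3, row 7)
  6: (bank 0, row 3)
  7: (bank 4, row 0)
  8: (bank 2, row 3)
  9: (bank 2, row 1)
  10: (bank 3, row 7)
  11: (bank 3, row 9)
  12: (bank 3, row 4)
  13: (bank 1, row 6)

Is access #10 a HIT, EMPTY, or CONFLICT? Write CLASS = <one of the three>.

#0 (3,4) E
#1 (0,8) E
#2 (0,8) H  (was 8)
#3 (2,3) E
#4 (4,9) E
#5 (3,7) C  (was 4)
#6 (0,3) C  (was 8)
#7 (4,0) C  (was 9)
#8 (2,3) H  (was 3)
#9 (2,1) C  (was 3)
#10 (3,7) H  (was 7)
#11 (3,9) C  (was 7)
#12 (3,4) C  (was 9)
#13 (1,6) E

CLASS = HIT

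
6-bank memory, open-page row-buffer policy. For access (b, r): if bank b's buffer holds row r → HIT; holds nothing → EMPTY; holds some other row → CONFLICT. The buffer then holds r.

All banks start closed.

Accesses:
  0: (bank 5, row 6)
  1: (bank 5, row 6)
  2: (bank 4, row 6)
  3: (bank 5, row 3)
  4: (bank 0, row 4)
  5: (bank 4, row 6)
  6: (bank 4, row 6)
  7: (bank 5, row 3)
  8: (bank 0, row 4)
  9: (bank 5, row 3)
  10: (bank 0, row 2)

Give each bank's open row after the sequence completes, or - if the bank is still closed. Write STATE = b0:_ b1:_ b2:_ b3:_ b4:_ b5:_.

STATE = b0:2 b1:- b2:- b3:- b4:6 b5:3

step 0: bank5 None->6 [EMPTY]
step 1: bank5 6->6 [HIT]
step 2: bank4 None->6 [EMPTY]
step 3: bank5 6->3 [CONFLICT]
step 4: bank0 None->4 [EMPTY]
step 5: bank4 6->6 [HIT]
step 6: bank4 6->6 [HIT]
step 7: bank5 3->3 [HIT]
step 8: bank0 4->4 [HIT]
step 9: bank5 3->3 [HIT]
step 10: bank0 4->2 [CONFLICT]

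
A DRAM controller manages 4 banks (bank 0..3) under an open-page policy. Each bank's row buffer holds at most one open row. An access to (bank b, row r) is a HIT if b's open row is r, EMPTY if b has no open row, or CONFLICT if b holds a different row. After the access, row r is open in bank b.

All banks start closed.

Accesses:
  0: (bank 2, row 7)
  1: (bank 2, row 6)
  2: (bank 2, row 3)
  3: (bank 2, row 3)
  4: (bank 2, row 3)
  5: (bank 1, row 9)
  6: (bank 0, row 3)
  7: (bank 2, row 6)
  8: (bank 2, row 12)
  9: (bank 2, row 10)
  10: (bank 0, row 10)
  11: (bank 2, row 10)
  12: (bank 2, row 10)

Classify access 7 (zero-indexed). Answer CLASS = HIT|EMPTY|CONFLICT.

CLASS = CONFLICT

step 0: bank2 None->7 [EMPTY]
step 1: bank2 7->6 [CONFLICT]
step 2: bank2 6->3 [CONFLICT]
step 3: bank2 3->3 [HIT]
step 4: bank2 3->3 [HIT]
step 5: bank1 None->9 [EMPTY]
step 6: bank0 None->3 [EMPTY]
step 7: bank2 3->6 [CONFLICT]
step 8: bank2 6->12 [CONFLICT]
step 9: bank2 12->10 [CONFLICT]
step 10: bank0 3->10 [CONFLICT]
step 11: bank2 10->10 [HIT]
step 12: bank2 10->10 [HIT]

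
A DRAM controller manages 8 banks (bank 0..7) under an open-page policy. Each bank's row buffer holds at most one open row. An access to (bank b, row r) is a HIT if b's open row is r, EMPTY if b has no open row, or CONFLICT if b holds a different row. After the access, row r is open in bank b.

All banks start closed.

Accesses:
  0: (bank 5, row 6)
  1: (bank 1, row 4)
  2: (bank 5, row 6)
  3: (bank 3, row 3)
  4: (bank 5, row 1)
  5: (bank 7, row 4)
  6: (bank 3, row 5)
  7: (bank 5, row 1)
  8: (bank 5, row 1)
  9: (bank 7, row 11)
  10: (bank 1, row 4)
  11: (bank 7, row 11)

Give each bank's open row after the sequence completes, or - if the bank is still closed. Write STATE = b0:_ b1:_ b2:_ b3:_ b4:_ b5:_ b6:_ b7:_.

STATE = b0:- b1:4 b2:- b3:5 b4:- b5:1 b6:- b7:11

step 0: bank5 None->6 [EMPTY]
step 1: bank1 None->4 [EMPTY]
step 2: bank5 6->6 [HIT]
step 3: bank3 None->3 [EMPTY]
step 4: bank5 6->1 [CONFLICT]
step 5: bank7 None->4 [EMPTY]
step 6: bank3 3->5 [CONFLICT]
step 7: bank5 1->1 [HIT]
step 8: bank5 1->1 [HIT]
step 9: bank7 4->11 [CONFLICT]
step 10: bank1 4->4 [HIT]
step 11: bank7 11->11 [HIT]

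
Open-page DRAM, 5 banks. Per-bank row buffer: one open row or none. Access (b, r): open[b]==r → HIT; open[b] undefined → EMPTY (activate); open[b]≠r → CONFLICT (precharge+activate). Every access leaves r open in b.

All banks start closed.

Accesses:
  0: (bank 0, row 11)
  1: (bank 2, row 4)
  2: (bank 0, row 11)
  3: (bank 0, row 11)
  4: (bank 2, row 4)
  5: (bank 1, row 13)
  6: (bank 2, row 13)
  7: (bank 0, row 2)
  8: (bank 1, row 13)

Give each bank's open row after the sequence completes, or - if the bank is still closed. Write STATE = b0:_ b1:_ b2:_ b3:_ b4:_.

STATE = b0:2 b1:13 b2:13 b3:- b4:-

  [0] b0 r11: no row ⇒ E
  [1] b2 r4: no row ⇒ E
  [2] b0 r11: had r11 ⇒ H
  [3] b0 r11: had r11 ⇒ H
  [4] b2 r4: had r4 ⇒ H
  [5] b1 r13: no row ⇒ E
  [6] b2 r13: had r4 ⇒ C
  [7] b0 r2: had r11 ⇒ C
  [8] b1 r13: had r13 ⇒ H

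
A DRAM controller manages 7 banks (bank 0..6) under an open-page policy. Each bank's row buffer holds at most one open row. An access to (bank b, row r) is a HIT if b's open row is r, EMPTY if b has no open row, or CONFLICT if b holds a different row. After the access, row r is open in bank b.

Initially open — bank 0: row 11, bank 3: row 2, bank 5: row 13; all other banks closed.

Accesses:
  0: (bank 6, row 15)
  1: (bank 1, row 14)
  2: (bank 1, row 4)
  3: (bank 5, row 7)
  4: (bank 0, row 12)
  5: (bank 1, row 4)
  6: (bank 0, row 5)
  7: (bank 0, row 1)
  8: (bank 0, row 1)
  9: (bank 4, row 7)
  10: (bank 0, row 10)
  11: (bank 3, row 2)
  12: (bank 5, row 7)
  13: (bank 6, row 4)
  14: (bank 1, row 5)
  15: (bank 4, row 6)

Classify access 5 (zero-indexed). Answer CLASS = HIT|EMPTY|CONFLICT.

  [0] b6 r15: no row ⇒ E
  [1] b1 r14: no row ⇒ E
  [2] b1 r4: had r14 ⇒ C
  [3] b5 r7: had r13 ⇒ C
  [4] b0 r12: had r11 ⇒ C
  [5] b1 r4: had r4 ⇒ H
  [6] b0 r5: had r12 ⇒ C
  [7] b0 r1: had r5 ⇒ C
  [8] b0 r1: had r1 ⇒ H
  [9] b4 r7: no row ⇒ E
  [10] b0 r10: had r1 ⇒ C
  [11] b3 r2: had r2 ⇒ H
  [12] b5 r7: had r7 ⇒ H
  [13] b6 r4: had r15 ⇒ C
  [14] b1 r5: had r4 ⇒ C
  [15] b4 r6: had r7 ⇒ C

CLASS = HIT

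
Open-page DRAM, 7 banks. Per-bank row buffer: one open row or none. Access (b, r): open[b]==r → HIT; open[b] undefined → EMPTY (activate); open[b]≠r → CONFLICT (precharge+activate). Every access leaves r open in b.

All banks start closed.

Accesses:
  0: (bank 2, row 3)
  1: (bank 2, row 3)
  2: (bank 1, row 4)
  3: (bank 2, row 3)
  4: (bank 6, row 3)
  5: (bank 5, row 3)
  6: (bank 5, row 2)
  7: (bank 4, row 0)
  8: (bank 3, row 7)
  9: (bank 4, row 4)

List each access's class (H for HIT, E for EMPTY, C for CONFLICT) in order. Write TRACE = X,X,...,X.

0: bank 2 row 3 — prev None → EMPTY
1: bank 2 row 3 — prev 3 → HIT
2: bank 1 row 4 — prev None → EMPTY
3: bank 2 row 3 — prev 3 → HIT
4: bank 6 row 3 — prev None → EMPTY
5: bank 5 row 3 — prev None → EMPTY
6: bank 5 row 2 — prev 3 → CONFLICT
7: bank 4 row 0 — prev None → EMPTY
8: bank 3 row 7 — prev None → EMPTY
9: bank 4 row 4 — prev 0 → CONFLICT

TRACE = E,H,E,H,E,E,C,E,E,C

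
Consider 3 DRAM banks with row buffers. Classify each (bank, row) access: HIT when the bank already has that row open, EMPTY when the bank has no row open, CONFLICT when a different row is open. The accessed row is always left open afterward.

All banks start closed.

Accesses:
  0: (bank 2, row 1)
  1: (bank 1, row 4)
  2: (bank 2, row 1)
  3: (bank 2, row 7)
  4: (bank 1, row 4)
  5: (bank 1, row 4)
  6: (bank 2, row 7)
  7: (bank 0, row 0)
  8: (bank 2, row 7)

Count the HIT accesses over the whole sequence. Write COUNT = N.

COUNT = 5

step 0: bank2 None->1 [EMPTY]
step 1: bank1 None->4 [EMPTY]
step 2: bank2 1->1 [HIT]
step 3: bank2 1->7 [CONFLICT]
step 4: bank1 4->4 [HIT]
step 5: bank1 4->4 [HIT]
step 6: bank2 7->7 [HIT]
step 7: bank0 None->0 [EMPTY]
step 8: bank2 7->7 [HIT]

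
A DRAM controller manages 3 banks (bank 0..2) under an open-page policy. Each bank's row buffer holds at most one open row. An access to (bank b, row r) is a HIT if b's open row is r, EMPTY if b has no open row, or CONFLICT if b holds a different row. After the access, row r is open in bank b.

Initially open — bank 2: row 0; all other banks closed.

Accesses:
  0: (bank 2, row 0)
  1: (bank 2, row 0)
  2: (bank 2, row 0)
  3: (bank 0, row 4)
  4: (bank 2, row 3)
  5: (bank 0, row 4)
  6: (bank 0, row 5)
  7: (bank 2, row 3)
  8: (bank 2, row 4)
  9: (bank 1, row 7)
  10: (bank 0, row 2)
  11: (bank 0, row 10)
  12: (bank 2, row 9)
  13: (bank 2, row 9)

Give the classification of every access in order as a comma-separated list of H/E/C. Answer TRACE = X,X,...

0: bank 2 row 0 — prev 0 → HIT
1: bank 2 row 0 — prev 0 → HIT
2: bank 2 row 0 — prev 0 → HIT
3: bank 0 row 4 — prev None → EMPTY
4: bank 2 row 3 — prev 0 → CONFLICT
5: bank 0 row 4 — prev 4 → HIT
6: bank 0 row 5 — prev 4 → CONFLICT
7: bank 2 row 3 — prev 3 → HIT
8: bank 2 row 4 — prev 3 → CONFLICT
9: bank 1 row 7 — prev None → EMPTY
10: bank 0 row 2 — prev 5 → CONFLICT
11: bank 0 row 10 — prev 2 → CONFLICT
12: bank 2 row 9 — prev 4 → CONFLICT
13: bank 2 row 9 — prev 9 → HIT

TRACE = H,H,H,E,C,H,C,H,C,E,C,C,C,H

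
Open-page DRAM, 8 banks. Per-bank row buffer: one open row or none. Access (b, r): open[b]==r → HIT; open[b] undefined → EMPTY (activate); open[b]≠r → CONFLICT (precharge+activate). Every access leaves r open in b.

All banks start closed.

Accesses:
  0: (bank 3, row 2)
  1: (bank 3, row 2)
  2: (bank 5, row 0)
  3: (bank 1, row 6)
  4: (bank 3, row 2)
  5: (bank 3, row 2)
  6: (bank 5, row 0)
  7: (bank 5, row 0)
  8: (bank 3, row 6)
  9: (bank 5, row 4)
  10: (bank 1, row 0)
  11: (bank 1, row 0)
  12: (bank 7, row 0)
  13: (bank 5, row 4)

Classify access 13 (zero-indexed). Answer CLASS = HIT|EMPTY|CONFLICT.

0: bank 3 row 2 — prev None → EMPTY
1: bank 3 row 2 — prev 2 → HIT
2: bank 5 row 0 — prev None → EMPTY
3: bank 1 row 6 — prev None → EMPTY
4: bank 3 row 2 — prev 2 → HIT
5: bank 3 row 2 — prev 2 → HIT
6: bank 5 row 0 — prev 0 → HIT
7: bank 5 row 0 — prev 0 → HIT
8: bank 3 row 6 — prev 2 → CONFLICT
9: bank 5 row 4 — prev 0 → CONFLICT
10: bank 1 row 0 — prev 6 → CONFLICT
11: bank 1 row 0 — prev 0 → HIT
12: bank 7 row 0 — prev None → EMPTY
13: bank 5 row 4 — prev 4 → HIT

CLASS = HIT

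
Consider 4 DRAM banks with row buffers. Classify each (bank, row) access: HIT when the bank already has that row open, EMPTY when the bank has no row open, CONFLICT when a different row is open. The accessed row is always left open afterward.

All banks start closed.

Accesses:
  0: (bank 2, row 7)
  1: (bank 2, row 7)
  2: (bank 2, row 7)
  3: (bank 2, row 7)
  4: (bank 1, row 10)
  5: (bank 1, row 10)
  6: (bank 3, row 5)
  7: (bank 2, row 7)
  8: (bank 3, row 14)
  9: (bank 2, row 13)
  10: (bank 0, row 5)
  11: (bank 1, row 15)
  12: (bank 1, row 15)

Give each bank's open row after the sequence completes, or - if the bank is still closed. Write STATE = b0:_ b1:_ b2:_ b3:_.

#0 (2,7) E
#1 (2,7) H  (was 7)
#2 (2,7) H  (was 7)
#3 (2,7) H  (was 7)
#4 (1,10) E
#5 (1,10) H  (was 10)
#6 (3,5) E
#7 (2,7) H  (was 7)
#8 (3,14) C  (was 5)
#9 (2,13) C  (was 7)
#10 (0,5) E
#11 (1,15) C  (was 10)
#12 (1,15) H  (was 15)

STATE = b0:5 b1:15 b2:13 b3:14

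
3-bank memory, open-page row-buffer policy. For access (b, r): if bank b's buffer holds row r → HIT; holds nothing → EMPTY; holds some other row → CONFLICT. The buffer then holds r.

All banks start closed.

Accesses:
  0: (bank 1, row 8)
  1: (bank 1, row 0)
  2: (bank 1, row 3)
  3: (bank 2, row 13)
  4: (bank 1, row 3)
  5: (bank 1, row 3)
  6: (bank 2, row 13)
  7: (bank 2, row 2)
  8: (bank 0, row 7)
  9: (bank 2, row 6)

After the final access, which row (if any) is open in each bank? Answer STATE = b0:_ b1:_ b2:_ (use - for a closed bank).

STATE = b0:7 b1:3 b2:6

  [0] b1 r8: no row ⇒ E
  [1] b1 r0: had r8 ⇒ C
  [2] b1 r3: had r0 ⇒ C
  [3] b2 r13: no row ⇒ E
  [4] b1 r3: had r3 ⇒ H
  [5] b1 r3: had r3 ⇒ H
  [6] b2 r13: had r13 ⇒ H
  [7] b2 r2: had r13 ⇒ C
  [8] b0 r7: no row ⇒ E
  [9] b2 r6: had r2 ⇒ C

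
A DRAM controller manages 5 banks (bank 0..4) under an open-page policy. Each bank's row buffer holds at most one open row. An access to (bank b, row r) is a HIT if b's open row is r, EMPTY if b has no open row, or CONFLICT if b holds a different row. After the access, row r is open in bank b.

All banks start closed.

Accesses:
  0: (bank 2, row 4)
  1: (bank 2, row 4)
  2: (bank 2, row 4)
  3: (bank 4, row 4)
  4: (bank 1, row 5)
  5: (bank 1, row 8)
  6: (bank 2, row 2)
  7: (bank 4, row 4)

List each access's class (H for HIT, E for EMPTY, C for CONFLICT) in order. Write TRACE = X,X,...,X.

TRACE = E,H,H,E,E,C,C,H

  [0] b2 r4: no row ⇒ E
  [1] b2 r4: had r4 ⇒ H
  [2] b2 r4: had r4 ⇒ H
  [3] b4 r4: no row ⇒ E
  [4] b1 r5: no row ⇒ E
  [5] b1 r8: had r5 ⇒ C
  [6] b2 r2: had r4 ⇒ C
  [7] b4 r4: had r4 ⇒ H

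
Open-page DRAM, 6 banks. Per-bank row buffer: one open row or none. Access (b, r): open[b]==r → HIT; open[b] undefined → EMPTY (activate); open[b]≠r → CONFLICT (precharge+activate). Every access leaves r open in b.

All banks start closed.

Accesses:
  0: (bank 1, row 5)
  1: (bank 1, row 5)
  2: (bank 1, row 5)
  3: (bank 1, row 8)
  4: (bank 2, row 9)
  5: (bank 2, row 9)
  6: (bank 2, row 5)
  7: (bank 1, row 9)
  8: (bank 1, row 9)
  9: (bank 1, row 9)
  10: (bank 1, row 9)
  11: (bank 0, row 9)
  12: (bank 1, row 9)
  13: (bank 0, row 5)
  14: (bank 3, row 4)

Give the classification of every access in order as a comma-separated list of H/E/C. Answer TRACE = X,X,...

TRACE = E,H,H,C,E,H,C,C,H,H,H,E,H,C,E

0: bank 1 row 5 — prev None → EMPTY
1: bank 1 row 5 — prev 5 → HIT
2: bank 1 row 5 — prev 5 → HIT
3: bank 1 row 8 — prev 5 → CONFLICT
4: bank 2 row 9 — prev None → EMPTY
5: bank 2 row 9 — prev 9 → HIT
6: bank 2 row 5 — prev 9 → CONFLICT
7: bank 1 row 9 — prev 8 → CONFLICT
8: bank 1 row 9 — prev 9 → HIT
9: bank 1 row 9 — prev 9 → HIT
10: bank 1 row 9 — prev 9 → HIT
11: bank 0 row 9 — prev None → EMPTY
12: bank 1 row 9 — prev 9 → HIT
13: bank 0 row 5 — prev 9 → CONFLICT
14: bank 3 row 4 — prev None → EMPTY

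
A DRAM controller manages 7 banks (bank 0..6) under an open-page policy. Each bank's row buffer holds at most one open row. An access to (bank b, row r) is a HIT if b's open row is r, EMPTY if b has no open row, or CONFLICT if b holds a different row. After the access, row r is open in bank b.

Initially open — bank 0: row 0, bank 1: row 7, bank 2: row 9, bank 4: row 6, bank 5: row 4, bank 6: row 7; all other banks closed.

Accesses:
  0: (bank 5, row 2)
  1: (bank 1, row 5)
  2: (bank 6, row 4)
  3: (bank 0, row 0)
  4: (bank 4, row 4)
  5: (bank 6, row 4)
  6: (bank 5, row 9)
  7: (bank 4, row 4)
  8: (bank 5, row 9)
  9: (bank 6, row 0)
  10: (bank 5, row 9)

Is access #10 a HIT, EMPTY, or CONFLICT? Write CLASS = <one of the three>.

CLASS = HIT

#0 (5,2) C  (was 4)
#1 (1,5) C  (was 7)
#2 (6,4) C  (was 7)
#3 (0,0) H  (was 0)
#4 (4,4) C  (was 6)
#5 (6,4) H  (was 4)
#6 (5,9) C  (was 2)
#7 (4,4) H  (was 4)
#8 (5,9) H  (was 9)
#9 (6,0) C  (was 4)
#10 (5,9) H  (was 9)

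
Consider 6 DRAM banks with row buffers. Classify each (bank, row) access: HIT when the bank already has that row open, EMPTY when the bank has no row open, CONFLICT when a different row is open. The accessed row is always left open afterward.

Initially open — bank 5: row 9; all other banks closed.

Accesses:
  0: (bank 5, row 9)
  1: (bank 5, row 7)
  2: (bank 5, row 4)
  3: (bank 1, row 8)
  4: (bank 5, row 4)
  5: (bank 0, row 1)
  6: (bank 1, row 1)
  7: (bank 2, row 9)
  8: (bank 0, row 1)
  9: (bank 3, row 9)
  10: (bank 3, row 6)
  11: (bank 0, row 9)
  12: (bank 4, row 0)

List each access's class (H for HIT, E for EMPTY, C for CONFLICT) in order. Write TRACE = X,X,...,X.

  [0] b5 r9: had r9 ⇒ H
  [1] b5 r7: had r9 ⇒ C
  [2] b5 r4: had r7 ⇒ C
  [3] b1 r8: no row ⇒ E
  [4] b5 r4: had r4 ⇒ H
  [5] b0 r1: no row ⇒ E
  [6] b1 r1: had r8 ⇒ C
  [7] b2 r9: no row ⇒ E
  [8] b0 r1: had r1 ⇒ H
  [9] b3 r9: no row ⇒ E
  [10] b3 r6: had r9 ⇒ C
  [11] b0 r9: had r1 ⇒ C
  [12] b4 r0: no row ⇒ E

TRACE = H,C,C,E,H,E,C,E,H,E,C,C,E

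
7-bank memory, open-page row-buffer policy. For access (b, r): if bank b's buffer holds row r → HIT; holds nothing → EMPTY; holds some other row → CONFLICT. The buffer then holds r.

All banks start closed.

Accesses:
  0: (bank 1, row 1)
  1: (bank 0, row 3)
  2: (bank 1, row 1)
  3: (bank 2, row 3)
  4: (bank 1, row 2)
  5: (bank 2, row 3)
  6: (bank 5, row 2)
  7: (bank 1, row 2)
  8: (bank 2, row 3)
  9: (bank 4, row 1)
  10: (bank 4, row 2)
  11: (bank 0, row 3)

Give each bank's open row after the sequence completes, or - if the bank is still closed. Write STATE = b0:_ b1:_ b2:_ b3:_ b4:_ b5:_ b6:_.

  [0] b1 r1: no row ⇒ E
  [1] b0 r3: no row ⇒ E
  [2] b1 r1: had r1 ⇒ H
  [3] b2 r3: no row ⇒ E
  [4] b1 r2: had r1 ⇒ C
  [5] b2 r3: had r3 ⇒ H
  [6] b5 r2: no row ⇒ E
  [7] b1 r2: had r2 ⇒ H
  [8] b2 r3: had r3 ⇒ H
  [9] b4 r1: no row ⇒ E
  [10] b4 r2: had r1 ⇒ C
  [11] b0 r3: had r3 ⇒ H

STATE = b0:3 b1:2 b2:3 b3:- b4:2 b5:2 b6:-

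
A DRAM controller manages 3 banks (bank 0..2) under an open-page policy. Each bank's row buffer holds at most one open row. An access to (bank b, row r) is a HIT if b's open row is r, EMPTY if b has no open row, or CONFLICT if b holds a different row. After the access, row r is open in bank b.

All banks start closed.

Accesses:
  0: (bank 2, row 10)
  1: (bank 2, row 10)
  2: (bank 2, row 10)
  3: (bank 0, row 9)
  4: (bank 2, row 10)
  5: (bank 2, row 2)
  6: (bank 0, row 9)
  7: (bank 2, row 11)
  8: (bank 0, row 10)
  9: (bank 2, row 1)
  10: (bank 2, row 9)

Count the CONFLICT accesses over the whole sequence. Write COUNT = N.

#0 (2,10) E
#1 (2,10) H  (was 10)
#2 (2,10) H  (was 10)
#3 (0,9) E
#4 (2,10) H  (was 10)
#5 (2,2) C  (was 10)
#6 (0,9) H  (was 9)
#7 (2,11) C  (was 2)
#8 (0,10) C  (was 9)
#9 (2,1) C  (was 11)
#10 (2,9) C  (was 1)

COUNT = 5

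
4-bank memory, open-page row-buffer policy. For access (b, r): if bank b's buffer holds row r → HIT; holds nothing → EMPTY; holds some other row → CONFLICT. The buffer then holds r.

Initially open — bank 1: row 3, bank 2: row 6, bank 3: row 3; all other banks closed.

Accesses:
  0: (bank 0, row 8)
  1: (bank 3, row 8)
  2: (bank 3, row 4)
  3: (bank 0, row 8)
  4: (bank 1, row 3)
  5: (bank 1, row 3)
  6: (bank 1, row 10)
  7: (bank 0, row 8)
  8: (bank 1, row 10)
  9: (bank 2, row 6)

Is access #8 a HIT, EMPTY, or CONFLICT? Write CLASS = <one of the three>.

  [0] b0 r8: no row ⇒ E
  [1] b3 r8: had r3 ⇒ C
  [2] b3 r4: had r8 ⇒ C
  [3] b0 r8: had r8 ⇒ H
  [4] b1 r3: had r3 ⇒ H
  [5] b1 r3: had r3 ⇒ H
  [6] b1 r10: had r3 ⇒ C
  [7] b0 r8: had r8 ⇒ H
  [8] b1 r10: had r10 ⇒ H
  [9] b2 r6: had r6 ⇒ H

CLASS = HIT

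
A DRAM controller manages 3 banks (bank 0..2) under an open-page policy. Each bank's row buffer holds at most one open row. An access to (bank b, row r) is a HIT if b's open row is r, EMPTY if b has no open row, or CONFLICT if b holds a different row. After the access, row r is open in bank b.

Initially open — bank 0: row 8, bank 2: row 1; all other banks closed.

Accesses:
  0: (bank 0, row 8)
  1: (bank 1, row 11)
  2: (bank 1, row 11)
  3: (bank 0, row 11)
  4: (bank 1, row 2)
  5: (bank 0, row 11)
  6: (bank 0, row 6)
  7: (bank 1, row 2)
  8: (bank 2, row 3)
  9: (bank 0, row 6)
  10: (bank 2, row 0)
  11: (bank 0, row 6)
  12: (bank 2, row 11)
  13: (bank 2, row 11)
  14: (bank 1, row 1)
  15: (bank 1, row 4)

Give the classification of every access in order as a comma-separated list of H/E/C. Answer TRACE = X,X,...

TRACE = H,E,H,C,C,H,C,H,C,H,C,H,C,H,C,C

0: bank 0 row 8 — prev 8 → HIT
1: bank 1 row 11 — prev None → EMPTY
2: bank 1 row 11 — prev 11 → HIT
3: bank 0 row 11 — prev 8 → CONFLICT
4: bank 1 row 2 — prev 11 → CONFLICT
5: bank 0 row 11 — prev 11 → HIT
6: bank 0 row 6 — prev 11 → CONFLICT
7: bank 1 row 2 — prev 2 → HIT
8: bank 2 row 3 — prev 1 → CONFLICT
9: bank 0 row 6 — prev 6 → HIT
10: bank 2 row 0 — prev 3 → CONFLICT
11: bank 0 row 6 — prev 6 → HIT
12: bank 2 row 11 — prev 0 → CONFLICT
13: bank 2 row 11 — prev 11 → HIT
14: bank 1 row 1 — prev 2 → CONFLICT
15: bank 1 row 4 — prev 1 → CONFLICT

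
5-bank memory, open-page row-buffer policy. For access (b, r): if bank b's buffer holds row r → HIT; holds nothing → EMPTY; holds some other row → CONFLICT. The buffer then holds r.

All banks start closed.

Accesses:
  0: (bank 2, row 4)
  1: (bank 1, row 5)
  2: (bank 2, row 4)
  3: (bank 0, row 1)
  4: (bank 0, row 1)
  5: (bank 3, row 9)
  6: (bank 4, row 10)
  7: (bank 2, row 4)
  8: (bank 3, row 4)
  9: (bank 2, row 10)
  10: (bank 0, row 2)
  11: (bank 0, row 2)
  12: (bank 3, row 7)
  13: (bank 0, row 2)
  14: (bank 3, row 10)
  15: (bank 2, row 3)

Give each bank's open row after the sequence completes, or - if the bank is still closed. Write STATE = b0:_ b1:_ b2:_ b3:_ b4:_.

  [0] b2 r4: no row ⇒ E
  [1] b1 r5: no row ⇒ E
  [2] b2 r4: had r4 ⇒ H
  [3] b0 r1: no row ⇒ E
  [4] b0 r1: had r1 ⇒ H
  [5] b3 r9: no row ⇒ E
  [6] b4 r10: no row ⇒ E
  [7] b2 r4: had r4 ⇒ H
  [8] b3 r4: had r9 ⇒ C
  [9] b2 r10: had r4 ⇒ C
  [10] b0 r2: had r1 ⇒ C
  [11] b0 r2: had r2 ⇒ H
  [12] b3 r7: had r4 ⇒ C
  [13] b0 r2: had r2 ⇒ H
  [14] b3 r10: had r7 ⇒ C
  [15] b2 r3: had r10 ⇒ C

STATE = b0:2 b1:5 b2:3 b3:10 b4:10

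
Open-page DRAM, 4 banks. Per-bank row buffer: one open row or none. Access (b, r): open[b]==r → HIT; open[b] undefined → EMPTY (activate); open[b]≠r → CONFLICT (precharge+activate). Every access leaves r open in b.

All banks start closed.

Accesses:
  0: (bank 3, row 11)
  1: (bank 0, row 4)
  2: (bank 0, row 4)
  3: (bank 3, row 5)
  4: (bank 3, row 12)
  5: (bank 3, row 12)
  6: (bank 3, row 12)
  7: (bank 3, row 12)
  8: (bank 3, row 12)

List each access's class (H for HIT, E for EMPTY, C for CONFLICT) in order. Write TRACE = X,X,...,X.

TRACE = E,E,H,C,C,H,H,H,H

0: bank 3 row 11 — prev None → EMPTY
1: bank 0 row 4 — prev None → EMPTY
2: bank 0 row 4 — prev 4 → HIT
3: bank 3 row 5 — prev 11 → CONFLICT
4: bank 3 row 12 — prev 5 → CONFLICT
5: bank 3 row 12 — prev 12 → HIT
6: bank 3 row 12 — prev 12 → HIT
7: bank 3 row 12 — prev 12 → HIT
8: bank 3 row 12 — prev 12 → HIT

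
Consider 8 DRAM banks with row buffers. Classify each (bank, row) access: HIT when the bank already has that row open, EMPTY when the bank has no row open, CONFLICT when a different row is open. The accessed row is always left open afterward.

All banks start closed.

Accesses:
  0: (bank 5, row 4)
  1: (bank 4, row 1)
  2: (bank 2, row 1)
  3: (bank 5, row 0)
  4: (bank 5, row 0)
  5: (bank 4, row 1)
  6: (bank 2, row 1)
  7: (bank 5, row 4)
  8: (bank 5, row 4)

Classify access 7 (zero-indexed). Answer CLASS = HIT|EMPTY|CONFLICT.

step 0: bank5 None->4 [EMPTY]
step 1: bank4 None->1 [EMPTY]
step 2: bank2 None->1 [EMPTY]
step 3: bank5 4->0 [CONFLICT]
step 4: bank5 0->0 [HIT]
step 5: bank4 1->1 [HIT]
step 6: bank2 1->1 [HIT]
step 7: bank5 0->4 [CONFLICT]
step 8: bank5 4->4 [HIT]

CLASS = CONFLICT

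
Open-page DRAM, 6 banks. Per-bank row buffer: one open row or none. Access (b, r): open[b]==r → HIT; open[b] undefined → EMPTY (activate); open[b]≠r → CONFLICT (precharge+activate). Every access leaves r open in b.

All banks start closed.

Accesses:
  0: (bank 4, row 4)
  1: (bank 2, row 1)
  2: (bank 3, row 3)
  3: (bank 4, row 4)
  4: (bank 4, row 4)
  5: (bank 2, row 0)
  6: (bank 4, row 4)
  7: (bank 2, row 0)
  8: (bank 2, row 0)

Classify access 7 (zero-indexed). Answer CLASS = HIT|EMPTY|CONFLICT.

0: bank 4 row 4 — prev None → EMPTY
1: bank 2 row 1 — prev None → EMPTY
2: bank 3 row 3 — prev None → EMPTY
3: bank 4 row 4 — prev 4 → HIT
4: bank 4 row 4 — prev 4 → HIT
5: bank 2 row 0 — prev 1 → CONFLICT
6: bank 4 row 4 — prev 4 → HIT
7: bank 2 row 0 — prev 0 → HIT
8: bank 2 row 0 — prev 0 → HIT

CLASS = HIT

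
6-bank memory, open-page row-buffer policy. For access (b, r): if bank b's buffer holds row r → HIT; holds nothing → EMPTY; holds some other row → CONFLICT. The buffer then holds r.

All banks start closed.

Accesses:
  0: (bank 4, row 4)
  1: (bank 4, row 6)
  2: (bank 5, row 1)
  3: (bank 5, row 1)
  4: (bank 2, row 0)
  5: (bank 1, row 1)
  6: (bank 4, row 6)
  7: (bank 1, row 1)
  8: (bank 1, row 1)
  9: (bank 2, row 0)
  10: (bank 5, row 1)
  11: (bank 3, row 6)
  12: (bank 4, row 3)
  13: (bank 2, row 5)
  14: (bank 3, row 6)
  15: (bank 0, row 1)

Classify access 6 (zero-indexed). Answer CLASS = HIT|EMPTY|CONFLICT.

0: bank 4 row 4 — prev None → EMPTY
1: bank 4 row 6 — prev 4 → CONFLICT
2: bank 5 row 1 — prev None → EMPTY
3: bank 5 row 1 — prev 1 → HIT
4: bank 2 row 0 — prev None → EMPTY
5: bank 1 row 1 — prev None → EMPTY
6: bank 4 row 6 — prev 6 → HIT
7: bank 1 row 1 — prev 1 → HIT
8: bank 1 row 1 — prev 1 → HIT
9: bank 2 row 0 — prev 0 → HIT
10: bank 5 row 1 — prev 1 → HIT
11: bank 3 row 6 — prev None → EMPTY
12: bank 4 row 3 — prev 6 → CONFLICT
13: bank 2 row 5 — prev 0 → CONFLICT
14: bank 3 row 6 — prev 6 → HIT
15: bank 0 row 1 — prev None → EMPTY

CLASS = HIT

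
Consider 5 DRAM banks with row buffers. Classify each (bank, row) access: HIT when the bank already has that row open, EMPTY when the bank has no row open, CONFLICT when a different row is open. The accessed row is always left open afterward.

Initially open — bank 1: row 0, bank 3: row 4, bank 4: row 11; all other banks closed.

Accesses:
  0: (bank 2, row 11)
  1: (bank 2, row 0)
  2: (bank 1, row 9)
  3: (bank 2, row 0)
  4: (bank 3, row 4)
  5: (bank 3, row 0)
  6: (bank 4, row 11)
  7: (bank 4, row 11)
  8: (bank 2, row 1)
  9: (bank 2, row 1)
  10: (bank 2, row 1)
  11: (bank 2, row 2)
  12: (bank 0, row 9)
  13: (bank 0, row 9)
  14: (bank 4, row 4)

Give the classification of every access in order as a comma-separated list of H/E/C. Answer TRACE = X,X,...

0: bank 2 row 11 — prev None → EMPTY
1: bank 2 row 0 — prev 11 → CONFLICT
2: bank 1 row 9 — prev 0 → CONFLICT
3: bank 2 row 0 — prev 0 → HIT
4: bank 3 row 4 — prev 4 → HIT
5: bank 3 row 0 — prev 4 → CONFLICT
6: bank 4 row 11 — prev 11 → HIT
7: bank 4 row 11 — prev 11 → HIT
8: bank 2 row 1 — prev 0 → CONFLICT
9: bank 2 row 1 — prev 1 → HIT
10: bank 2 row 1 — prev 1 → HIT
11: bank 2 row 2 — prev 1 → CONFLICT
12: bank 0 row 9 — prev None → EMPTY
13: bank 0 row 9 — prev 9 → HIT
14: bank 4 row 4 — prev 11 → CONFLICT

TRACE = E,C,C,H,H,C,H,H,C,H,H,C,E,H,C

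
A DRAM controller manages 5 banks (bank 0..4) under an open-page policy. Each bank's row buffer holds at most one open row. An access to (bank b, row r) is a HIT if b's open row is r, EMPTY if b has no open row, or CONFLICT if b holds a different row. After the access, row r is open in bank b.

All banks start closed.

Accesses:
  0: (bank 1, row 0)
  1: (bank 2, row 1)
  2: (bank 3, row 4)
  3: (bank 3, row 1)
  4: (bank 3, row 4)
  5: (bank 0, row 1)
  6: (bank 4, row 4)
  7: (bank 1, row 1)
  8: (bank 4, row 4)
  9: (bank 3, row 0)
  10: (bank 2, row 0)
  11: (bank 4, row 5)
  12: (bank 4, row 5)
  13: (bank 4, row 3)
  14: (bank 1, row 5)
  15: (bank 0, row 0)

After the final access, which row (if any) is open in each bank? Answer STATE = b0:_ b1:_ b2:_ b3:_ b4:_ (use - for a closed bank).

  [0] b1 r0: no row ⇒ E
  [1] b2 r1: no row ⇒ E
  [2] b3 r4: no row ⇒ E
  [3] b3 r1: had r4 ⇒ C
  [4] b3 r4: had r1 ⇒ C
  [5] b0 r1: no row ⇒ E
  [6] b4 r4: no row ⇒ E
  [7] b1 r1: had r0 ⇒ C
  [8] b4 r4: had r4 ⇒ H
  [9] b3 r0: had r4 ⇒ C
  [10] b2 r0: had r1 ⇒ C
  [11] b4 r5: had r4 ⇒ C
  [12] b4 r5: had r5 ⇒ H
  [13] b4 r3: had r5 ⇒ C
  [14] b1 r5: had r1 ⇒ C
  [15] b0 r0: had r1 ⇒ C

STATE = b0:0 b1:5 b2:0 b3:0 b4:3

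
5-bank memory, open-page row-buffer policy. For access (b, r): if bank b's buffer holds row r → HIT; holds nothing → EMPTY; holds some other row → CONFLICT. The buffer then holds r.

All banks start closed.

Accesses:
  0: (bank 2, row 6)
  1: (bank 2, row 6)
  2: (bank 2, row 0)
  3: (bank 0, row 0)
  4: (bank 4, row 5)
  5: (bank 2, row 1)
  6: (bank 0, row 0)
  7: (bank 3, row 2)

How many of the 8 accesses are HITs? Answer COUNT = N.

COUNT = 2

  [0] b2 r6: no row ⇒ E
  [1] b2 r6: had r6 ⇒ H
  [2] b2 r0: had r6 ⇒ C
  [3] b0 r0: no row ⇒ E
  [4] b4 r5: no row ⇒ E
  [5] b2 r1: had r0 ⇒ C
  [6] b0 r0: had r0 ⇒ H
  [7] b3 r2: no row ⇒ E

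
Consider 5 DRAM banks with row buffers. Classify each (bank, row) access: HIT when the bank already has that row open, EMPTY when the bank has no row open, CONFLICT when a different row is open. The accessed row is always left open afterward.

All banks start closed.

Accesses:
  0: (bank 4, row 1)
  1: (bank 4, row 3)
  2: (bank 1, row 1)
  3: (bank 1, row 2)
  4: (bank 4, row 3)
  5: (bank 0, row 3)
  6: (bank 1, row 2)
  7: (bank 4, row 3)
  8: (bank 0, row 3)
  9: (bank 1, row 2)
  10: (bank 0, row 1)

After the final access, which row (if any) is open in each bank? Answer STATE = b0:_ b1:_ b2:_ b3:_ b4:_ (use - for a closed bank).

step 0: bank4 None->1 [EMPTY]
step 1: bank4 1->3 [CONFLICT]
step 2: bank1 None->1 [EMPTY]
step 3: bank1 1->2 [CONFLICT]
step 4: bank4 3->3 [HIT]
step 5: bank0 None->3 [EMPTY]
step 6: bank1 2->2 [HIT]
step 7: bank4 3->3 [HIT]
step 8: bank0 3->3 [HIT]
step 9: bank1 2->2 [HIT]
step 10: bank0 3->1 [CONFLICT]

STATE = b0:1 b1:2 b2:- b3:- b4:3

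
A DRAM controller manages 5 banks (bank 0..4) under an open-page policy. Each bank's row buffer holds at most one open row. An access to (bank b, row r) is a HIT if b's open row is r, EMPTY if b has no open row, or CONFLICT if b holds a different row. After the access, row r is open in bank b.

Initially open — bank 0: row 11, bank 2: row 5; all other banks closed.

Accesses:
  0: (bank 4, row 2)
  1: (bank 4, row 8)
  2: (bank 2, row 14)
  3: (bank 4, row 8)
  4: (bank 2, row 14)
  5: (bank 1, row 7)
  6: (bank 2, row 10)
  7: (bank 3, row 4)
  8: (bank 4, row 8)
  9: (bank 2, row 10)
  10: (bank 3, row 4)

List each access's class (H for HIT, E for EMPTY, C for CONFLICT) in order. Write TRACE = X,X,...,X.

0: bank 4 row 2 — prev None → EMPTY
1: bank 4 row 8 — prev 2 → CONFLICT
2: bank 2 row 14 — prev 5 → CONFLICT
3: bank 4 row 8 — prev 8 → HIT
4: bank 2 row 14 — prev 14 → HIT
5: bank 1 row 7 — prev None → EMPTY
6: bank 2 row 10 — prev 14 → CONFLICT
7: bank 3 row 4 — prev None → EMPTY
8: bank 4 row 8 — prev 8 → HIT
9: bank 2 row 10 — prev 10 → HIT
10: bank 3 row 4 — prev 4 → HIT

TRACE = E,C,C,H,H,E,C,E,H,H,H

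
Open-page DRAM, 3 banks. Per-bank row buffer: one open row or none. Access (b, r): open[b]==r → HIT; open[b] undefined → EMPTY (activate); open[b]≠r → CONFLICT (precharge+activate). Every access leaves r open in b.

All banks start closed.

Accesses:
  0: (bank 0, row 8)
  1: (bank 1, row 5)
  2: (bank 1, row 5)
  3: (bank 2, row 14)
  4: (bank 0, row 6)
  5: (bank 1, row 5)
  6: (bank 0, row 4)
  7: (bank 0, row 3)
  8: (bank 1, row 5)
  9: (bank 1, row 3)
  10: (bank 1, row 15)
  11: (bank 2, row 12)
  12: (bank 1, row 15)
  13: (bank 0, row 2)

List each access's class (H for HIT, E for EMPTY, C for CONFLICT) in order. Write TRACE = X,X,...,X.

0: bank 0 row 8 — prev None → EMPTY
1: bank 1 row 5 — prev None → EMPTY
2: bank 1 row 5 — prev 5 → HIT
3: bank 2 row 14 — prev None → EMPTY
4: bank 0 row 6 — prev 8 → CONFLICT
5: bank 1 row 5 — prev 5 → HIT
6: bank 0 row 4 — prev 6 → CONFLICT
7: bank 0 row 3 — prev 4 → CONFLICT
8: bank 1 row 5 — prev 5 → HIT
9: bank 1 row 3 — prev 5 → CONFLICT
10: bank 1 row 15 — prev 3 → CONFLICT
11: bank 2 row 12 — prev 14 → CONFLICT
12: bank 1 row 15 — prev 15 → HIT
13: bank 0 row 2 — prev 3 → CONFLICT

TRACE = E,E,H,E,C,H,C,C,H,C,C,C,H,C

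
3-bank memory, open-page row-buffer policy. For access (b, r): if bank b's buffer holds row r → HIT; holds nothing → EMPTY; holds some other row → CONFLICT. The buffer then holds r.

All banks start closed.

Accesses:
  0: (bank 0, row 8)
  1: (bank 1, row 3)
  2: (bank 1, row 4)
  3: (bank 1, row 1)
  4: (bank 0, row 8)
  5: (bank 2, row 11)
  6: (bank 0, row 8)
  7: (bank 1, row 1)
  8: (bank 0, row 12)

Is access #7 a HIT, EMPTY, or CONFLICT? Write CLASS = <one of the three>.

CLASS = HIT

  [0] b0 r8: no row ⇒ E
  [1] b1 r3: no row ⇒ E
  [2] b1 r4: had r3 ⇒ C
  [3] b1 r1: had r4 ⇒ C
  [4] b0 r8: had r8 ⇒ H
  [5] b2 r11: no row ⇒ E
  [6] b0 r8: had r8 ⇒ H
  [7] b1 r1: had r1 ⇒ H
  [8] b0 r12: had r8 ⇒ C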